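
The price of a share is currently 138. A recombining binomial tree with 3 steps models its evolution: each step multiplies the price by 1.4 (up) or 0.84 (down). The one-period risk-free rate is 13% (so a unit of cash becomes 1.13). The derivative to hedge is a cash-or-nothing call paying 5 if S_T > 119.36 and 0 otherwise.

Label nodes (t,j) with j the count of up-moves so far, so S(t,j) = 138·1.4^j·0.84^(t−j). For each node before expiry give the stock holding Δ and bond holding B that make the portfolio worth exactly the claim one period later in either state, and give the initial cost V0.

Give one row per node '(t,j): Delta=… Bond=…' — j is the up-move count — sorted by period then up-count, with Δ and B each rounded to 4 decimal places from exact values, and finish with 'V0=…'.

Under the risk-neutral measure, an up-move has probability p* = (R−d)/(u−d) = 0.5179 and values discount at R = 1.13.
Terminal values V(3,·): V(3,0)=0.0000, V(3,1)=5.0000, V(3,2)=5.0000, V(3,3)=5.0000
(2,0): S=97.3728. Δ = (V_up−V_dn)/(S_up−S_dn) = (5.0000−0.0000)/(136.3219−81.7932) = 0.0917. V = [p*·5.0000 + (1−p*)·0.0000]/1.13 = 2.2914. B = V − Δ·S = -6.6372.
(2,1): S=162.2880. Δ = (V_up−V_dn)/(S_up−S_dn) = (5.0000−5.0000)/(227.2032−136.3219) = 0.0000. V = [p*·5.0000 + (1−p*)·5.0000]/1.13 = 4.4248. B = V − Δ·S = 4.4248.
(2,2): S=270.4800. Δ = (V_up−V_dn)/(S_up−S_dn) = (5.0000−5.0000)/(378.6720−227.2032) = 0.0000. V = [p*·5.0000 + (1−p*)·5.0000]/1.13 = 4.4248. B = V − Δ·S = 4.4248.
(1,0): S=115.9200. Δ = (V_up−V_dn)/(S_up−S_dn) = (4.4248−2.2914)/(162.2880−97.3728) = 0.0329. V = [p*·4.4248 + (1−p*)·2.2914]/1.13 = 3.0055. B = V − Δ·S = -0.8041.
(1,1): S=193.2000. Δ = (V_up−V_dn)/(S_up−S_dn) = (4.4248−4.4248)/(270.4800−162.2880) = 0.0000. V = [p*·4.4248 + (1−p*)·4.4248]/1.13 = 3.9157. B = V − Δ·S = 3.9157.
(0,0): S=138.0000. Δ = (V_up−V_dn)/(S_up−S_dn) = (3.9157−3.0055)/(193.2000−115.9200) = 0.0118. V = [p*·3.9157 + (1−p*)·3.0055]/1.13 = 3.0769. B = V − Δ·S = 1.4514.
Self-financing check: at every node Δ·S+B equals the discounted successor values.

(0,0): Delta=0.0118 Bond=1.4514
(1,0): Delta=0.0329 Bond=-0.8041
(1,1): Delta=0.0000 Bond=3.9157
(2,0): Delta=0.0917 Bond=-6.6372
(2,1): Delta=0.0000 Bond=4.4248
(2,2): Delta=0.0000 Bond=4.4248
V0=3.0769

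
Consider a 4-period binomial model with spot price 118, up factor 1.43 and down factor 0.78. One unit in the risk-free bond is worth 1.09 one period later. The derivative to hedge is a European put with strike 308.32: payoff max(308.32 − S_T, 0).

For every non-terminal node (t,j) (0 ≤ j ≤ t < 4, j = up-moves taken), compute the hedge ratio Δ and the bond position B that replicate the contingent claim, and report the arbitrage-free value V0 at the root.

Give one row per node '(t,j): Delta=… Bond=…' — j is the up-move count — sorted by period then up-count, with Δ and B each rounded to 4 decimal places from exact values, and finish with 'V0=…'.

(0,0): Delta=-0.7978 Bond=201.3509
(1,0): Delta=-1.0000 Bond=238.0796
(1,1): Delta=-0.6769 Bond=199.0648
(2,0): Delta=-1.0000 Bond=259.5068
(2,1): Delta=-1.0000 Bond=259.5068
(2,2): Delta=-0.4836 Bond=170.3390
(3,0): Delta=-1.0000 Bond=282.8624
(3,1): Delta=-1.0000 Bond=282.8624
(3,2): Delta=-1.0000 Bond=282.8624
(3,3): Delta=-0.1747 Bond=79.0708
V0=107.2062

No-arbitrage ⇒ martingale measure with p* = (R−d)/(u−d) = 0.4769.
Terminal payoffs: V(4,0)=264.6422, V(4,1)=228.2441, V(4,2)=161.5142, V(4,3)=39.1760, V(4,4)=0.0000
  t=3,j=0: stock 55.9971 → up 80.0759 (V=228.2441), down 43.6778 (V=264.6422). Price 226.8652; hedge Δ=-1.0000, bond B=282.8624.
  t=3,j=1: stock 102.6614 → up 146.8058 (V=161.5142), down 80.0759 (V=228.2441). Price 180.2010; hedge Δ=-1.0000, bond B=282.8624.
  t=3,j=2: stock 188.2126 → up 269.1440 (V=39.1760), down 146.8058 (V=161.5142). Price 94.6498; hedge Δ=-1.0000, bond B=282.8624.
  t=3,j=3: stock 345.0564 → up 493.4307 (V=0.0000), down 269.1440 (V=39.1760). Price 18.8001; hedge Δ=-0.1747, bond B=79.0708.
  t=2,j=0: stock 71.7912 → up 102.6614 (V=180.2010), down 55.9971 (V=226.8652). Price 187.7156; hedge Δ=-1.0000, bond B=259.5068.
  t=2,j=1: stock 131.6172 → up 188.2126 (V=94.6498), down 102.6614 (V=180.2010). Price 127.8896; hedge Δ=-1.0000, bond B=259.5068.
  t=2,j=2: stock 241.2982 → up 345.0564 (V=18.8001), down 188.2126 (V=94.6498). Price 53.6471; hedge Δ=-0.4836, bond B=170.3390.
  t=1,j=0: stock 92.0400 → up 131.6172 (V=127.8896), down 71.7912 (V=187.7156). Price 146.0396; hedge Δ=-1.0000, bond B=238.0796.
  t=1,j=1: stock 168.7400 → up 241.2982 (V=53.6471), down 131.6172 (V=127.8896). Price 84.8455; hedge Δ=-0.6769, bond B=199.0648.
  t=0,j=0: stock 118.0000 → up 168.7400 (V=84.8455), down 92.0400 (V=146.0396). Price 107.2062; hedge Δ=-0.7978, bond B=201.3509.
Each (Δ,B) replicates both successor values, so the strategy is self-financing and V0 is arbitrage-free.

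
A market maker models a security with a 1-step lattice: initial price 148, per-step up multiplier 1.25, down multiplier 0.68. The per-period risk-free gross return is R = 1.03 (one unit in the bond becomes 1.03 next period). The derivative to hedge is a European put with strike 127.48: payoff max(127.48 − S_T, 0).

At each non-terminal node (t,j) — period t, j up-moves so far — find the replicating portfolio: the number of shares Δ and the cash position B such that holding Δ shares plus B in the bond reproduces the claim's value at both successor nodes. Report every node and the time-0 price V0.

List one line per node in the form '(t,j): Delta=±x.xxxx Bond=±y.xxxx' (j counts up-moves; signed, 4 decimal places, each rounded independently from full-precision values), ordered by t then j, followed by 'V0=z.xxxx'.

(0,0): Delta=-0.3182 Bond=57.1453
V0=10.0576

Under the risk-neutral measure, an up-move has probability p* = (R−d)/(u−d) = 0.6140 and values discount at R = 1.03.
Terminal values V(1,·): V(1,0)=26.8400, V(1,1)=0.0000
  t=0,j=0: stock 148.0000 → up 185.0000 (V=0.0000), down 100.6400 (V=26.8400). Price 10.0576; hedge Δ=-0.3182, bond B=57.1453.
Root portfolio cost Δ·148+B reproduces V0=10.0576.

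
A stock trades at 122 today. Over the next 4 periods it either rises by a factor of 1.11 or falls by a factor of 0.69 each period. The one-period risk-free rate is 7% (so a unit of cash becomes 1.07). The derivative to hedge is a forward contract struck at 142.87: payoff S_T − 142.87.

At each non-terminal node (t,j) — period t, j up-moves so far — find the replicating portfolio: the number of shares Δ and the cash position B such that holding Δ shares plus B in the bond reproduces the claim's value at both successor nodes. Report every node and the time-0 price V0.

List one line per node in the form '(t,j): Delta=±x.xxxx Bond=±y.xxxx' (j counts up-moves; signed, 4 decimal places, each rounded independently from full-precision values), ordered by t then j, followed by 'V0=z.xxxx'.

(0,0): Delta=1.0000 Bond=-108.9948
(1,0): Delta=1.0000 Bond=-116.6245
(1,1): Delta=1.0000 Bond=-116.6245
(2,0): Delta=1.0000 Bond=-124.7882
(2,1): Delta=1.0000 Bond=-124.7882
(2,2): Delta=1.0000 Bond=-124.7882
(3,0): Delta=1.0000 Bond=-133.5234
(3,1): Delta=1.0000 Bond=-133.5234
(3,2): Delta=1.0000 Bond=-133.5234
(3,3): Delta=1.0000 Bond=-133.5234
V0=13.0052

The replicating-portfolio and risk-neutral prices coincide; use p* = (1.07−0.69)/(1.11−0.69) = 0.9048 for the latter.
Terminal values V(4,·): V(4,0)=-115.2161, V(4,1)=-98.3833, V(4,2)=-71.3045, V(4,3)=-27.7428, V(4,4)=42.3346
(3,0): S=40.0781. Δ = (V_up−V_dn)/(S_up−S_dn) = (-98.3833−-115.2161)/(44.4867−27.6539) = 1.0000. V = [p*·-98.3833 + (1−p*)·-115.2161]/1.07 = -93.4453. B = V − Δ·S = -133.5234.
(3,1): S=64.4735. Δ = (V_up−V_dn)/(S_up−S_dn) = (-71.3045−-98.3833)/(71.5655−44.4867) = 1.0000. V = [p*·-71.3045 + (1−p*)·-98.3833]/1.07 = -69.0499. B = V − Δ·S = -133.5234.
(3,2): S=103.7182. Δ = (V_up−V_dn)/(S_up−S_dn) = (-27.7428−-71.3045)/(115.1272−71.5655) = 1.0000. V = [p*·-27.7428 + (1−p*)·-71.3045]/1.07 = -29.8052. B = V − Δ·S = -133.5234.
(3,3): S=166.8510. Δ = (V_up−V_dn)/(S_up−S_dn) = (42.3346−-27.7428)/(185.2046−115.1272) = 1.0000. V = [p*·42.3346 + (1−p*)·-27.7428]/1.07 = 33.3276. B = V − Δ·S = -133.5234.
(2,0): S=58.0842. Δ = (V_up−V_dn)/(S_up−S_dn) = (-69.0499−-93.4453)/(64.4735−40.0781) = 1.0000. V = [p*·-69.0499 + (1−p*)·-93.4453]/1.07 = -66.7040. B = V − Δ·S = -124.7882.
(2,1): S=93.4398. Δ = (V_up−V_dn)/(S_up−S_dn) = (-29.8052−-69.0499)/(103.7182−64.4735) = 1.0000. V = [p*·-29.8052 + (1−p*)·-69.0499]/1.07 = -31.3484. B = V − Δ·S = -124.7882.
(2,2): S=150.3162. Δ = (V_up−V_dn)/(S_up−S_dn) = (33.3276−-29.8052)/(166.8510−103.7182) = 1.0000. V = [p*·33.3276 + (1−p*)·-29.8052]/1.07 = 25.5280. B = V − Δ·S = -124.7882.
(1,0): S=84.1800. Δ = (V_up−V_dn)/(S_up−S_dn) = (-31.3484−-66.7040)/(93.4398−58.0842) = 1.0000. V = [p*·-31.3484 + (1−p*)·-66.7040]/1.07 = -32.4445. B = V − Δ·S = -116.6245.
(1,1): S=135.4200. Δ = (V_up−V_dn)/(S_up−S_dn) = (25.5280−-31.3484)/(150.3162−93.4398) = 1.0000. V = [p*·25.5280 + (1−p*)·-31.3484]/1.07 = 18.7955. B = V − Δ·S = -116.6245.
(0,0): S=122.0000. Δ = (V_up−V_dn)/(S_up−S_dn) = (18.7955−-32.4445)/(135.4200−84.1800) = 1.0000. V = [p*·18.7955 + (1−p*)·-32.4445]/1.07 = 13.0052. B = V − Δ·S = -108.9948.
Self-financing check: at every node Δ·S+B equals the discounted successor values.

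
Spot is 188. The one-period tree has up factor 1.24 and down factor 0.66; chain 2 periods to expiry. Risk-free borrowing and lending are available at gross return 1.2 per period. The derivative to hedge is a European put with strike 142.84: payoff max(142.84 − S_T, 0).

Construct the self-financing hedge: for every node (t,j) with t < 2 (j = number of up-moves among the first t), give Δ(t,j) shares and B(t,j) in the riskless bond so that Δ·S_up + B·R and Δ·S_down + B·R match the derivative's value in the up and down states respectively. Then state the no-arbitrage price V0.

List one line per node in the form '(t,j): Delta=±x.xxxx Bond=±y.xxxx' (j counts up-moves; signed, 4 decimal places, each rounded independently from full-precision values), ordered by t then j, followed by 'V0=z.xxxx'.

(0,0): Delta=-0.0321 Bond=6.2405
(1,0): Delta=-0.8469 Bond=108.5841
(1,1): Delta=0.0000 Bond=0.0000
V0=0.2013

The replicating-portfolio and risk-neutral prices coincide; use p* = (1.2−0.66)/(1.24−0.66) = 0.9310 for the latter.
Terminal payoffs: V(2,0)=60.9472, V(2,1)=0.0000, V(2,2)=0.0000
  t=1,j=0: stock 124.0800 → up 153.8592 (V=0.0000), down 81.8928 (V=60.9472). Price 3.5027; hedge Δ=-0.8469, bond B=108.5841.
  t=1,j=1: stock 233.1200 → up 289.0688 (V=0.0000), down 153.8592 (V=0.0000). Price 0.0000; hedge Δ=0.0000, bond B=0.0000.
  t=0,j=0: stock 188.0000 → up 233.1200 (V=0.0000), down 124.0800 (V=3.5027). Price 0.2013; hedge Δ=-0.0321, bond B=6.2405.
Self-financing check: at every node Δ·S+B equals the discounted successor values.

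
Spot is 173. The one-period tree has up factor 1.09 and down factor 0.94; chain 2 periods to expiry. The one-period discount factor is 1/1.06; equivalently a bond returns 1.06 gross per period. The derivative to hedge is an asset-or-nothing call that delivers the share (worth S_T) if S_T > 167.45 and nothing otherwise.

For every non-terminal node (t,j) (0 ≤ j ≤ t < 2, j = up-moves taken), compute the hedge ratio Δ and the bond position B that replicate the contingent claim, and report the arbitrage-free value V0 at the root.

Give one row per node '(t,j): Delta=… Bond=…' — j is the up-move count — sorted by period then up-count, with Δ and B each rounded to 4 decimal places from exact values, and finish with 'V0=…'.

(0,0): Delta=2.1114 Bond=-197.7221
(1,0): Delta=7.2667 Bond=-1047.9274
(1,1): Delta=1.0000 Bond=0.0000
V0=167.5581

Since d<R<u, set p* = (R−d)/(u−d) = 0.8000; price each node as the discounted p*-expectation of its children.
Payoff layer (t=2): V(2,0)=0.0000, V(2,1)=177.2558, V(2,2)=205.5413
Node (1,0) S=162.6200: V=(p*·177.2558+(1−p*)·0.0000)/1.06=133.7780; Δ=(177.2558−0.0000)/(177.2558−152.8628)=7.2667; B=V−Δ·S=-1047.9274
Node (1,1) S=188.5700: V=(p*·205.5413+(1−p*)·177.2558)/1.06=188.5700; Δ=(205.5413−177.2558)/(205.5413−177.2558)=1.0000; B=V−Δ·S=0.0000
Node (0,0) S=173.0000: V=(p*·188.5700+(1−p*)·133.7780)/1.06=167.5581; Δ=(188.5700−133.7780)/(188.5700−162.6200)=2.1114; B=V−Δ·S=-197.7221
Check: Δ(0,0)·S0 + B(0,0) = 167.5581 = V0.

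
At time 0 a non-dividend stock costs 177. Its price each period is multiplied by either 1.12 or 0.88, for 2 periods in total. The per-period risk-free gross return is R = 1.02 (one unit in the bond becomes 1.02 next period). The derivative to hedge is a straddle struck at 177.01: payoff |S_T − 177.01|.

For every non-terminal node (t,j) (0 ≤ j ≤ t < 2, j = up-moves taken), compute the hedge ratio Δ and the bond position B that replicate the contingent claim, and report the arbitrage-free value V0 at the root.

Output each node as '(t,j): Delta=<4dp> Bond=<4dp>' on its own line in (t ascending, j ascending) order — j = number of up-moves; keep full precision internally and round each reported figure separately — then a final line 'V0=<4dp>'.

Risk-neutral probability p* = (R−d)/(u−d) = (1.02−0.88)/(1.12−0.88) = 0.5833.
Payoff layer (t=2): V(2,0)=39.9412, V(2,1)=2.5588, V(2,2)=45.0188
  t=1,j=0: stock 155.7600 → up 174.4512 (V=2.5588), down 137.0688 (V=39.9412). Price 17.7792; hedge Δ=-1.0000, bond B=173.5392.
  t=1,j=1: stock 198.2400 → up 222.0288 (V=45.0188), down 174.4512 (V=2.5588). Price 26.7913; hedge Δ=0.8924, bond B=-150.1254.
  t=0,j=0: stock 177.0000 → up 198.2400 (V=26.7913), down 155.7600 (V=17.7792). Price 22.5846; hedge Δ=0.2121, bond B=-14.9658.
Root portfolio cost Δ·177+B reproduces V0=22.5846.

(0,0): Delta=0.2121 Bond=-14.9658
(1,0): Delta=-1.0000 Bond=173.5392
(1,1): Delta=0.8924 Bond=-150.1254
V0=22.5846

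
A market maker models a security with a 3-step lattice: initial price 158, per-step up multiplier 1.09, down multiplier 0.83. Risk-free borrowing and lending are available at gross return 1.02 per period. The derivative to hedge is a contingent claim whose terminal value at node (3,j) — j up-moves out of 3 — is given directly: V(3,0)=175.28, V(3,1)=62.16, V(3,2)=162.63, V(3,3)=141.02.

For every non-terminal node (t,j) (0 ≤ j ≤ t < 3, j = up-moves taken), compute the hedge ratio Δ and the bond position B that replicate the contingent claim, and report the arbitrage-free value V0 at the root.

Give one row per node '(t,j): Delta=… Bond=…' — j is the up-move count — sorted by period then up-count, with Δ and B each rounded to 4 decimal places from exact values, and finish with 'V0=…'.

(0,0): Delta=0.4631 Bond=57.3153
(1,0): Delta=1.2354 Bond=-42.8125
(1,1): Delta=0.2465 Bond=95.7731
(2,0): Delta=-3.9972 Bond=525.8763
(2,1): Delta=2.7033 Bond=-253.5011
(2,2): Delta=-0.4428 Bond=227.0743
V0=130.4908

The replicating-portfolio and risk-neutral prices coincide; use p* = (1.02−0.83)/(1.09−0.83) = 0.7308 for the latter.
At expiry t=3: V(3,0)=175.2800, V(3,1)=62.1600, V(3,2)=162.6300, V(3,3)=141.0200
  t=2,j=0: stock 108.8462 → up 118.6424 (V=62.1600), down 90.3423 (V=175.2800). Price 90.7994; hedge Δ=-3.9972, bond B=525.8763.
  t=2,j=1: stock 142.9426 → up 155.8074 (V=162.6300), down 118.6424 (V=62.1600). Price 132.9219; hedge Δ=2.7033, bond B=-253.5011.
  t=2,j=2: stock 187.7198 → up 204.6146 (V=141.0200), down 155.8074 (V=162.6300). Price 143.9589; hedge Δ=-0.4428, bond B=227.0743.
  t=1,j=0: stock 131.1400 → up 142.9426 (V=132.9219), down 108.8462 (V=90.7994). Price 119.1973; hedge Δ=1.2354, bond B=-42.8125.
  t=1,j=1: stock 172.2200 → up 187.7198 (V=143.9589), down 142.9426 (V=132.9219). Price 138.2230; hedge Δ=0.2465, bond B=95.7731.
  t=0,j=0: stock 158.0000 → up 172.2200 (V=138.2230), down 131.1400 (V=119.1973). Price 130.4908; hedge Δ=0.4631, bond B=57.3153.
Self-financing check: at every node Δ·S+B equals the discounted successor values.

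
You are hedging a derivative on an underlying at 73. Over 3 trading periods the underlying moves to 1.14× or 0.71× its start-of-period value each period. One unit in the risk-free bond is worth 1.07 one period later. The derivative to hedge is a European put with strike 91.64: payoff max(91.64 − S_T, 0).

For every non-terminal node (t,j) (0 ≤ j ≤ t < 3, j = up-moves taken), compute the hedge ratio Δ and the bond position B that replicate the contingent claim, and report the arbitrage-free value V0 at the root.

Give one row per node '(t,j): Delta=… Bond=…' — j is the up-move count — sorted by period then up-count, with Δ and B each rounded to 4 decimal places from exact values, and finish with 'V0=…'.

Under the risk-neutral measure, an up-move has probability p* = (R−d)/(u−d) = 0.8372 and values discount at R = 1.07.
Payoff layer (t=3): V(3,0)=65.5125, V(3,1)=49.6888, V(3,2)=24.2817, V(3,3)=0.0000
Node (2,0) S=36.7993: V=(p*·49.6888+(1−p*)·65.5125)/1.07=48.8456; Δ=(49.6888−65.5125)/(41.9512−26.1275)=-1.0000; B=V−Δ·S=85.6449
Node (2,1) S=59.0862: V=(p*·24.2817+(1−p*)·49.6888)/1.07=26.5587; Δ=(24.2817−49.6888)/(67.3583−41.9512)=-1.0000; B=V−Δ·S=85.6449
Node (2,2) S=94.8708: V=(p*·0.0000+(1−p*)·24.2817)/1.07=3.6942; Δ=(0.0000−24.2817)/(108.1527−67.3583)=-0.5952; B=V−Δ·S=60.1634
Node (1,0) S=51.8300: V=(p*·26.5587+(1−p*)·48.8456)/1.07=28.2119; Δ=(26.5587−48.8456)/(59.0862−36.7993)=-1.0000; B=V−Δ·S=80.0419
Node (1,1) S=83.2200: V=(p*·3.6942+(1−p*)·26.5587)/1.07=6.9312; Δ=(3.6942−26.5587)/(94.8708−59.0862)=-0.6389; B=V−Δ·S=60.1042
Node (0,0) S=73.0000: V=(p*·6.9312+(1−p*)·28.2119)/1.07=9.7154; Δ=(6.9312−28.2119)/(83.2200−51.8300)=-0.6779; B=V−Δ·S=59.2055
Each (Δ,B) replicates both successor values, so the strategy is self-financing and V0 is arbitrage-free.

(0,0): Delta=-0.6779 Bond=59.2055
(1,0): Delta=-1.0000 Bond=80.0419
(1,1): Delta=-0.6389 Bond=60.1042
(2,0): Delta=-1.0000 Bond=85.6449
(2,1): Delta=-1.0000 Bond=85.6449
(2,2): Delta=-0.5952 Bond=60.1634
V0=9.7154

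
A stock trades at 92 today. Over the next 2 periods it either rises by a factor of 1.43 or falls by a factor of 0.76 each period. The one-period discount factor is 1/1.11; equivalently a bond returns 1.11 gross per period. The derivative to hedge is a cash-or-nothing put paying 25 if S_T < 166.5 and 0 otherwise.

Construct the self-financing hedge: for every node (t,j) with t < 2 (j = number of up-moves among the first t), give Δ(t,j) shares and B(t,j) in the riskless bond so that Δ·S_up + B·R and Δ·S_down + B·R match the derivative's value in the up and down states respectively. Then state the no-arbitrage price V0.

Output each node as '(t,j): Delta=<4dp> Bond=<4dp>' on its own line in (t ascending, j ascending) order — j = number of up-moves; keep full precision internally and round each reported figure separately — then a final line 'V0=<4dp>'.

Under the risk-neutral measure, an up-move has probability p* = (R−d)/(u−d) = 0.5224 and values discount at R = 1.11.
At expiry t=2: V(2,0)=25.0000, V(2,1)=25.0000, V(2,2)=0.0000
(1,0): S=69.9200. Δ = (V_up−V_dn)/(S_up−S_dn) = (25.0000−25.0000)/(99.9856−53.1392) = 0.0000. V = [p*·25.0000 + (1−p*)·25.0000]/1.11 = 22.5225. B = V − Δ·S = 22.5225.
(1,1): S=131.5600. Δ = (V_up−V_dn)/(S_up−S_dn) = (0.0000−25.0000)/(188.1308−99.9856) = -0.2836. V = [p*·0.0000 + (1−p*)·25.0000]/1.11 = 10.7570. B = V − Δ·S = 48.0705.
(0,0): S=92.0000. Δ = (V_up−V_dn)/(S_up−S_dn) = (10.7570−22.5225)/(131.5600−69.9200) = -0.1909. V = [p*·10.7570 + (1−p*)·22.5225]/1.11 = 14.7535. B = V − Δ·S = 32.3139.
Root portfolio cost Δ·92+B reproduces V0=14.7535.

(0,0): Delta=-0.1909 Bond=32.3139
(1,0): Delta=0.0000 Bond=22.5225
(1,1): Delta=-0.2836 Bond=48.0705
V0=14.7535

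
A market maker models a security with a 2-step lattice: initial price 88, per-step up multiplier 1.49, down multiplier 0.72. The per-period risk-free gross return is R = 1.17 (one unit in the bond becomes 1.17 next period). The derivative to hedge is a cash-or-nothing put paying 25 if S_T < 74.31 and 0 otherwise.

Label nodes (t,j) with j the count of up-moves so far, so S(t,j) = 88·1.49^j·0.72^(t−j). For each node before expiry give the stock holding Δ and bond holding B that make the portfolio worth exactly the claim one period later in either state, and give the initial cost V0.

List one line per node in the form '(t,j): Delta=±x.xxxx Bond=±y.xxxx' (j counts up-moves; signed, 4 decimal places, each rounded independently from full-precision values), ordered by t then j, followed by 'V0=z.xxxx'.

Under the risk-neutral measure, an up-move has probability p* = (R−d)/(u−d) = 0.5844 and values discount at R = 1.17.
At expiry t=2: V(2,0)=25.0000, V(2,1)=0.0000, V(2,2)=0.0000
(1,0): S=63.3600. Δ = (V_up−V_dn)/(S_up−S_dn) = (0.0000−25.0000)/(94.4064−45.6192) = -0.5124. V = [p*·0.0000 + (1−p*)·25.0000]/1.17 = 8.8800. B = V − Δ·S = 41.3475.
(1,1): S=131.1200. Δ = (V_up−V_dn)/(S_up−S_dn) = (0.0000−0.0000)/(195.3688−94.4064) = 0.0000. V = [p*·0.0000 + (1−p*)·0.0000]/1.17 = 0.0000. B = V − Δ·S = 0.0000.
(0,0): S=88.0000. Δ = (V_up−V_dn)/(S_up−S_dn) = (0.0000−8.8800)/(131.1200−63.3600) = -0.1311. V = [p*·0.0000 + (1−p*)·8.8800]/1.17 = 3.1542. B = V − Δ·S = 14.6867.
Self-financing check: at every node Δ·S+B equals the discounted successor values.

(0,0): Delta=-0.1311 Bond=14.6867
(1,0): Delta=-0.5124 Bond=41.3475
(1,1): Delta=0.0000 Bond=0.0000
V0=3.1542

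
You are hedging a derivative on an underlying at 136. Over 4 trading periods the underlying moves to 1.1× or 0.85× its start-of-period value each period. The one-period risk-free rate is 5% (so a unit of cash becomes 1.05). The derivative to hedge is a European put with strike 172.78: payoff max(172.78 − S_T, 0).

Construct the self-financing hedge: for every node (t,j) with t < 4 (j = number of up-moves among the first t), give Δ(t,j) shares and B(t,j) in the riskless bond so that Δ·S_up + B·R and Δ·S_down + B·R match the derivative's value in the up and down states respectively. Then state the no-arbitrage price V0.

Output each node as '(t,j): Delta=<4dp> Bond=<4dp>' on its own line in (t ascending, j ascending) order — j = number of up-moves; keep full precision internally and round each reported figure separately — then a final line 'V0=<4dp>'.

Since d<R<u, set p* = (R−d)/(u−d) = 0.8000; price each node as the discounted p*-expectation of its children.
Terminal values V(4,·): V(4,0)=101.7872, V(4,1)=80.9069, V(4,2)=53.8854, V(4,3)=18.9164, V(4,4)=0.0000
(3,0): S=83.5210. Δ = (V_up−V_dn)/(S_up−S_dn) = (80.9069−101.7872)/(91.8731−70.9928) = -1.0000. V = [p*·80.9069 + (1−p*)·101.7872]/1.05 = 81.0314. B = V − Δ·S = 164.5524.
(3,1): S=108.0860. Δ = (V_up−V_dn)/(S_up−S_dn) = (53.8854−80.9069)/(118.8946−91.8731) = -1.0000. V = [p*·53.8854 + (1−p*)·80.9069]/1.05 = 56.4664. B = V − Δ·S = 164.5524.
(3,2): S=139.8760. Δ = (V_up−V_dn)/(S_up−S_dn) = (18.9164−53.8854)/(153.8636−118.8946) = -1.0000. V = [p*·18.9164 + (1−p*)·53.8854]/1.05 = 24.6764. B = V − Δ·S = 164.5524.
(3,3): S=181.0160. Δ = (V_up−V_dn)/(S_up−S_dn) = (0.0000−18.9164)/(199.1176−153.8636) = -0.4180. V = [p*·0.0000 + (1−p*)·18.9164]/1.05 = 3.6031. B = V − Δ·S = 79.2687.
(2,0): S=98.2600. Δ = (V_up−V_dn)/(S_up−S_dn) = (56.4664−81.0314)/(108.0860−83.5210) = -1.0000. V = [p*·56.4664 + (1−p*)·81.0314]/1.05 = 58.4566. B = V − Δ·S = 156.7166.
(2,1): S=127.1600. Δ = (V_up−V_dn)/(S_up−S_dn) = (24.6764−56.4664)/(139.8760−108.0860) = -1.0000. V = [p*·24.6764 + (1−p*)·56.4664]/1.05 = 29.5566. B = V − Δ·S = 156.7166.
(2,2): S=164.5600. Δ = (V_up−V_dn)/(S_up−S_dn) = (3.6031−24.6764)/(181.0160−139.8760) = -0.5122. V = [p*·3.6031 + (1−p*)·24.6764]/1.05 = 7.4455. B = V − Δ·S = 91.7385.
(1,0): S=115.6000. Δ = (V_up−V_dn)/(S_up−S_dn) = (29.5566−58.4566)/(127.1600−98.2600) = -1.0000. V = [p*·29.5566 + (1−p*)·58.4566]/1.05 = 33.6539. B = V − Δ·S = 149.2539.
(1,1): S=149.6000. Δ = (V_up−V_dn)/(S_up−S_dn) = (7.4455−29.5566)/(164.5600−127.1600) = -0.5912. V = [p*·7.4455 + (1−p*)·29.5566]/1.05 = 11.3026. B = V − Δ·S = 99.7468.
(0,0): S=136.0000. Δ = (V_up−V_dn)/(S_up−S_dn) = (11.3026−33.6539)/(149.6000−115.6000) = -0.6574. V = [p*·11.3026 + (1−p*)·33.6539]/1.05 = 15.0217. B = V − Δ·S = 104.4269.
Root portfolio cost Δ·136+B reproduces V0=15.0217.

(0,0): Delta=-0.6574 Bond=104.4269
(1,0): Delta=-1.0000 Bond=149.2539
(1,1): Delta=-0.5912 Bond=99.7468
(2,0): Delta=-1.0000 Bond=156.7166
(2,1): Delta=-1.0000 Bond=156.7166
(2,2): Delta=-0.5122 Bond=91.7385
(3,0): Delta=-1.0000 Bond=164.5524
(3,1): Delta=-1.0000 Bond=164.5524
(3,2): Delta=-1.0000 Bond=164.5524
(3,3): Delta=-0.4180 Bond=79.2687
V0=15.0217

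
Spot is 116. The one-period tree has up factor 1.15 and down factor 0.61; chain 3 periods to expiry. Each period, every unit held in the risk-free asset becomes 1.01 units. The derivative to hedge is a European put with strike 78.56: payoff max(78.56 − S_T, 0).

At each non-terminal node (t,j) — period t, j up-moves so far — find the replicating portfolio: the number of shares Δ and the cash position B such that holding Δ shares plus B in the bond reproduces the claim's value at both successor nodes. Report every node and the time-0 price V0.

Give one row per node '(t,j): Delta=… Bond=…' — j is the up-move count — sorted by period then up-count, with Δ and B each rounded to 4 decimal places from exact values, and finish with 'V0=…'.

(0,0): Delta=-0.1984 Bond=28.0865
(1,0): Delta=-0.7117 Bond=64.6914
(1,1): Delta=-0.1031 Bond=15.6539
(2,0): Delta=-1.0000 Bond=77.7822
(2,1): Delta=-0.6582 Bond=60.9830
(2,2): Delta=0.0000 Bond=0.0000
V0=5.0763

Since d<R<u, set p* = (R−d)/(u−d) = 0.7407; price each node as the discounted p*-expectation of its children.
Payoff layer (t=3): V(3,0)=52.2302, V(3,1)=28.9219, V(3,2)=0.0000, V(3,3)=0.0000
(2,0): S=43.1636. Δ = (V_up−V_dn)/(S_up−S_dn) = (28.9219−52.2302)/(49.6381−26.3298) = -1.0000. V = [p*·28.9219 + (1−p*)·52.2302]/1.01 = 34.6186. B = V − Δ·S = 77.7822.
(2,1): S=81.3740. Δ = (V_up−V_dn)/(S_up−S_dn) = (0.0000−28.9219)/(93.5801−49.6381) = -0.6582. V = [p*·0.0000 + (1−p*)·28.9219]/1.01 = 7.4240. B = V − Δ·S = 60.9830.
(2,2): S=153.4100. Δ = (V_up−V_dn)/(S_up−S_dn) = (0.0000−0.0000)/(176.4215−93.5801) = 0.0000. V = [p*·0.0000 + (1−p*)·0.0000]/1.01 = 0.0000. B = V − Δ·S = 0.0000.
(1,0): S=70.7600. Δ = (V_up−V_dn)/(S_up−S_dn) = (7.4240−34.6186)/(81.3740−43.1636) = -0.7117. V = [p*·7.4240 + (1−p*)·34.6186]/1.01 = 14.3311. B = V − Δ·S = 64.6914.
(1,1): S=133.4000. Δ = (V_up−V_dn)/(S_up−S_dn) = (0.0000−7.4240)/(153.4100−81.3740) = -0.1031. V = [p*·0.0000 + (1−p*)·7.4240]/1.01 = 1.9057. B = V − Δ·S = 15.6539.
(0,0): S=116.0000. Δ = (V_up−V_dn)/(S_up−S_dn) = (1.9057−14.3311)/(133.4000−70.7600) = -0.1984. V = [p*·1.9057 + (1−p*)·14.3311]/1.01 = 5.0763. B = V − Δ·S = 28.0865.
Each (Δ,B) replicates both successor values, so the strategy is self-financing and V0 is arbitrage-free.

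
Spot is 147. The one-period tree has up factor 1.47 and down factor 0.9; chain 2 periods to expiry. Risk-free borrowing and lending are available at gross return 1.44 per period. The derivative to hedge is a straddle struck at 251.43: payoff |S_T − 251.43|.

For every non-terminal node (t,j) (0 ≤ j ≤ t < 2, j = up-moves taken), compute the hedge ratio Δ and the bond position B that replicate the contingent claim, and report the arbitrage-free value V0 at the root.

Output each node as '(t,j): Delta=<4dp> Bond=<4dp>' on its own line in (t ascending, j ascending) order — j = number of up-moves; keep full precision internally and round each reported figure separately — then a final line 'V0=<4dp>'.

Under the risk-neutral measure, an up-move has probability p* = (R−d)/(u−d) = 0.9474 and values discount at R = 1.44.
Payoff layer (t=2): V(2,0)=132.3600, V(2,1)=56.9490, V(2,2)=66.2223
Node (1,0) S=132.3000: V=(p*·56.9490+(1−p*)·132.3600)/1.44=42.3042; Δ=(56.9490−132.3600)/(194.4810−119.0700)=-1.0000; B=V−Δ·S=174.6042
Node (1,1) S=216.0900: V=(p*·66.2223+(1−p*)·56.9490)/1.44=45.6488; Δ=(66.2223−56.9490)/(317.6523−194.4810)=0.0753; B=V−Δ·S=29.3798
Node (0,0) S=147.0000: V=(p*·45.6488+(1−p*)·42.3042)/1.44=31.5783; Δ=(45.6488−42.3042)/(216.0900−132.3000)=0.0399; B=V−Δ·S=25.7106
The time-0 hedge costs 31.5783, which is the no-arbitrage price.

(0,0): Delta=0.0399 Bond=25.7106
(1,0): Delta=-1.0000 Bond=174.6042
(1,1): Delta=0.0753 Bond=29.3798
V0=31.5783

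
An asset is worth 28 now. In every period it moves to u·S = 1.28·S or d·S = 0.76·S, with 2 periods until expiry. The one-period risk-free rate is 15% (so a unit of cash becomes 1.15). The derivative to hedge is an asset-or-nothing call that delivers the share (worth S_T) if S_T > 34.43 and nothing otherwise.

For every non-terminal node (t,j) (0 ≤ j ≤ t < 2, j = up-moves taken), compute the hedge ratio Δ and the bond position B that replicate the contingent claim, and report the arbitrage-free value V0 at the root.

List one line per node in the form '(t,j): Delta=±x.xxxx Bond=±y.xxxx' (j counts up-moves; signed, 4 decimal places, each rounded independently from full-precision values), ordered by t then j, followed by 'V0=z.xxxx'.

(0,0): Delta=2.0548 Bond=-38.0236
(1,0): Delta=0.0000 Bond=0.0000
(1,1): Delta=2.4615 Bond=-58.3029
V0=19.5121

Under the risk-neutral measure, an up-move has probability p* = (R−d)/(u−d) = 0.7500 and values discount at R = 1.15.
Terminal values V(2,·): V(2,0)=0.0000, V(2,1)=0.0000, V(2,2)=45.8752
(1,0): S=21.2800. Δ = (V_up−V_dn)/(S_up−S_dn) = (0.0000−0.0000)/(27.2384−16.1728) = 0.0000. V = [p*·0.0000 + (1−p*)·0.0000]/1.15 = 0.0000. B = V − Δ·S = 0.0000.
(1,1): S=35.8400. Δ = (V_up−V_dn)/(S_up−S_dn) = (45.8752−0.0000)/(45.8752−27.2384) = 2.4615. V = [p*·45.8752 + (1−p*)·0.0000]/1.15 = 29.9186. B = V − Δ·S = -58.3029.
(0,0): S=28.0000. Δ = (V_up−V_dn)/(S_up−S_dn) = (29.9186−0.0000)/(35.8400−21.2800) = 2.0548. V = [p*·29.9186 + (1−p*)·0.0000]/1.15 = 19.5121. B = V − Δ·S = -38.0236.
Each (Δ,B) replicates both successor values, so the strategy is self-financing and V0 is arbitrage-free.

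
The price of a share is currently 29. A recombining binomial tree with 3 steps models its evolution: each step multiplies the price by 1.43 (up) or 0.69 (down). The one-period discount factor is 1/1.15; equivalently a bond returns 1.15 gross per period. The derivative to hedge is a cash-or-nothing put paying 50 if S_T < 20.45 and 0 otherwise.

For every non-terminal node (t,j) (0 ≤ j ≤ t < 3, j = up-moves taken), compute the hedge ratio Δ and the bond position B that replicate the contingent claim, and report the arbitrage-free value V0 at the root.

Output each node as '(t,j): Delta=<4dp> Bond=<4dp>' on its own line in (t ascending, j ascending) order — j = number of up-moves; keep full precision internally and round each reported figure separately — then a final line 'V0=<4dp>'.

Under the risk-neutral measure, an up-move has probability p* = (R−d)/(u−d) = 0.6216 and values discount at R = 1.15.
Terminal values V(3,·): V(3,0)=50.0000, V(3,1)=50.0000, V(3,2)=0.0000, V(3,3)=0.0000
(2,0): S=13.8069. Δ = (V_up−V_dn)/(S_up−S_dn) = (50.0000−50.0000)/(19.7439−9.5268) = 0.0000. V = [p*·50.0000 + (1−p*)·50.0000]/1.15 = 43.4783. B = V − Δ·S = 43.4783.
(2,1): S=28.6143. Δ = (V_up−V_dn)/(S_up−S_dn) = (0.0000−50.0000)/(40.9184−19.7439) = -2.3613. V = [p*·0.0000 + (1−p*)·50.0000]/1.15 = 16.4512. B = V − Δ·S = 84.0188.
(2,2): S=59.3021. Δ = (V_up−V_dn)/(S_up−S_dn) = (0.0000−0.0000)/(84.8020−40.9184) = 0.0000. V = [p*·0.0000 + (1−p*)·0.0000]/1.15 = 0.0000. B = V − Δ·S = 0.0000.
(1,0): S=20.0100. Δ = (V_up−V_dn)/(S_up−S_dn) = (16.4512−43.4783)/(28.6143−13.8069) = -1.8252. V = [p*·16.4512 + (1−p*)·43.4783]/1.15 = 23.1980. B = V − Δ·S = 59.7210.
(1,1): S=41.4700. Δ = (V_up−V_dn)/(S_up−S_dn) = (0.0000−16.4512)/(59.3021−28.6143) = -0.5361. V = [p*·0.0000 + (1−p*)·16.4512]/1.15 = 5.4129. B = V − Δ·S = 27.6443.
(0,0): S=29.0000. Δ = (V_up−V_dn)/(S_up−S_dn) = (5.4129−23.1980)/(41.4700−20.0100) = -0.8288. V = [p*·5.4129 + (1−p*)·23.1980]/1.15 = 10.5586. B = V − Δ·S = 34.5925.
Root portfolio cost Δ·29+B reproduces V0=10.5586.

(0,0): Delta=-0.8288 Bond=34.5925
(1,0): Delta=-1.8252 Bond=59.7210
(1,1): Delta=-0.5361 Bond=27.6443
(2,0): Delta=0.0000 Bond=43.4783
(2,1): Delta=-2.3613 Bond=84.0188
(2,2): Delta=0.0000 Bond=0.0000
V0=10.5586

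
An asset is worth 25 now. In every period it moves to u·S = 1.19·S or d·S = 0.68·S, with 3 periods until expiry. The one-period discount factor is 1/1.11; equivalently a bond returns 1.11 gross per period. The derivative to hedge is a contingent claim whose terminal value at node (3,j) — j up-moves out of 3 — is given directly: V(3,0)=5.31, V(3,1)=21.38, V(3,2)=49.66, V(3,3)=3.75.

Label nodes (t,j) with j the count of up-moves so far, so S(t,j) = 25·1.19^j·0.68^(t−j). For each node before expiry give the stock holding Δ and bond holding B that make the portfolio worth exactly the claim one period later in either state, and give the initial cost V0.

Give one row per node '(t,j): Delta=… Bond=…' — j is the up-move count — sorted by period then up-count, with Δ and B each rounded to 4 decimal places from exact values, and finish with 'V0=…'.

No-arbitrage ⇒ martingale measure with p* = (R−d)/(u−d) = 0.8431.
Terminal payoffs: V(3,0)=5.3100, V(3,1)=21.3800, V(3,2)=49.6600, V(3,3)=3.7500
  t=2,j=0: stock 11.5600 → up 13.7564 (V=21.3800), down 7.8608 (V=5.3100). Price 16.9903; hedge Δ=2.7258, bond B=-14.5195.
  t=2,j=1: stock 20.2300 → up 24.0737 (V=49.6600), down 13.7564 (V=21.3800). Price 40.7423; hedge Δ=2.7410, bond B=-14.7087.
  t=2,j=2: stock 35.4025 → up 42.1290 (V=3.7500), down 24.0737 (V=49.6600). Price 9.8663; hedge Δ=-2.5427, bond B=99.8859.
  t=1,j=0: stock 17.0000 → up 20.2300 (V=40.7423), down 11.5600 (V=16.9903). Price 33.3482; hedge Δ=2.7396, bond B=-13.2244.
  t=1,j=1: stock 29.7500 → up 35.4025 (V=9.8663), down 20.2300 (V=40.7423). Price 13.2519; hedge Δ=-2.0350, bond B=73.7930.
  t=0,j=0: stock 25.0000 → up 29.7500 (V=13.2519), down 17.0000 (V=33.3482). Price 14.7786; hedge Δ=-1.5762, bond B=54.1831.
The time-0 hedge costs 14.7786, which is the no-arbitrage price.

(0,0): Delta=-1.5762 Bond=54.1831
(1,0): Delta=2.7396 Bond=-13.2244
(1,1): Delta=-2.0350 Bond=73.7930
(2,0): Delta=2.7258 Bond=-14.5195
(2,1): Delta=2.7410 Bond=-14.7087
(2,2): Delta=-2.5427 Bond=99.8859
V0=14.7786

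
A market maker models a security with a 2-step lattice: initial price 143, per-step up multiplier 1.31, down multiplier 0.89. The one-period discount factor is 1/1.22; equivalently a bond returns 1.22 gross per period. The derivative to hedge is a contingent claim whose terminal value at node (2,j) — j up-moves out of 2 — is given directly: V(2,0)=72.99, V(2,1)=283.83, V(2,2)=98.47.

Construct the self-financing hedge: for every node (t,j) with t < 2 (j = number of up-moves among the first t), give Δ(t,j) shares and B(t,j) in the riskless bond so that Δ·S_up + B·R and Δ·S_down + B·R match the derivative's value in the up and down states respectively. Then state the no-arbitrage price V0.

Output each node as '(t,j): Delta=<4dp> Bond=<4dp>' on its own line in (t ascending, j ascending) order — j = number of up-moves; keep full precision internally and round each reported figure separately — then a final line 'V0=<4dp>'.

(0,0): Delta=-1.3710 Bond=303.3657
(1,0): Delta=3.9444 Bond=-306.3852
(1,1): Delta=-2.3559 Bond=554.6038
V0=107.3079

The replicating-portfolio and risk-neutral prices coincide; use p* = (1.22−0.89)/(1.31−0.89) = 0.7857 for the latter.
Terminal values V(2,·): V(2,0)=72.9900, V(2,1)=283.8300, V(2,2)=98.4700
(1,0): S=127.2700. Δ = (V_up−V_dn)/(S_up−S_dn) = (283.8300−72.9900)/(166.7237−113.2703) = 3.9444. V = [p*·283.8300 + (1−p*)·72.9900]/1.22 = 195.6148. B = V − Δ·S = -306.3852.
(1,1): S=187.3300. Δ = (V_up−V_dn)/(S_up−S_dn) = (98.4700−283.8300)/(245.4023−166.7237) = -2.3559. V = [p*·98.4700 + (1−p*)·283.8300]/1.22 = 113.2705. B = V − Δ·S = 554.6038.
(0,0): S=143.0000. Δ = (V_up−V_dn)/(S_up−S_dn) = (113.2705−195.6148)/(187.3300−127.2700) = -1.3710. V = [p*·113.2705 + (1−p*)·195.6148]/1.22 = 107.3079. B = V − Δ·S = 303.3657.
Each (Δ,B) replicates both successor values, so the strategy is self-financing and V0 is arbitrage-free.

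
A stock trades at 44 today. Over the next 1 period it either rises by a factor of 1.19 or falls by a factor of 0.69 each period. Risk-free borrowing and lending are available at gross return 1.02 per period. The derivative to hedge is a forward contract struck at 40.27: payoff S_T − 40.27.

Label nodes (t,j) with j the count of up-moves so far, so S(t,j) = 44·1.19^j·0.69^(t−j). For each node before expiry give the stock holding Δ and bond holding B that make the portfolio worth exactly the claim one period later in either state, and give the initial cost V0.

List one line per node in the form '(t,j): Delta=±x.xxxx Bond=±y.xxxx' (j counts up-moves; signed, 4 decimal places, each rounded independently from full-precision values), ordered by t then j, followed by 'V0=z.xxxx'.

The replicating-portfolio and risk-neutral prices coincide; use p* = (1.02−0.69)/(1.19−0.69) = 0.6600 for the latter.
Payoff layer (t=1): V(1,0)=-9.9100, V(1,1)=12.0900
  t=0,j=0: stock 44.0000 → up 52.3600 (V=12.0900), down 30.3600 (V=-9.9100). Price 4.5196; hedge Δ=1.0000, bond B=-39.4804.
Check: Δ(0,0)·S0 + B(0,0) = 4.5196 = V0.

(0,0): Delta=1.0000 Bond=-39.4804
V0=4.5196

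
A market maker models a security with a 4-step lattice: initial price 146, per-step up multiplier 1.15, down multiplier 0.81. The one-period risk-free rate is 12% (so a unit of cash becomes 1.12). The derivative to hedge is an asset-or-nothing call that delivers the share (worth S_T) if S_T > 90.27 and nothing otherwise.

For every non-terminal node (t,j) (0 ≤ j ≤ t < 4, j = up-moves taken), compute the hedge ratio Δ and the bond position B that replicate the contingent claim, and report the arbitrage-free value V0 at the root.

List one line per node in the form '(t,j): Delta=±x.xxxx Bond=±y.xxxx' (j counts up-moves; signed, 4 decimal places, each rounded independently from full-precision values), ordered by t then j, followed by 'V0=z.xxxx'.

(0,0): Delta=1.0270 Bond=-4.0845
(1,0): Delta=1.2806 Bond=-34.5641
(1,1): Delta=1.0097 Bond=-1.6725
(2,0): Delta=3.1665 Bond=-219.3671
(2,1): Delta=1.1520 Bond=-21.2291
(2,2): Delta=1.0000 Bond=0.0000
(3,0): Delta=0.0000 Bond=0.0000
(3,1): Delta=3.3824 Bond=-269.4677
(3,2): Delta=1.0000 Bond=0.0000
(3,3): Delta=1.0000 Bond=0.0000
V0=145.8555

Since d<R<u, set p* = (R−d)/(u−d) = 0.9118; price each node as the discounted p*-expectation of its children.
Terminal payoffs: V(4,0)=0.0000, V(4,1)=0.0000, V(4,2)=126.6831, V(4,3)=179.8587, V(4,4)=255.3549
(3,0): S=77.5904. Δ = (V_up−V_dn)/(S_up−S_dn) = (0.0000−0.0000)/(89.2289−62.8482) = 0.0000. V = [p*·0.0000 + (1−p*)·0.0000]/1.12 = 0.0000. B = V − Δ·S = 0.0000.
(3,1): S=110.1592. Δ = (V_up−V_dn)/(S_up−S_dn) = (126.6831−0.0000)/(126.6831−89.2289) = 3.3824. V = [p*·126.6831 + (1−p*)·0.0000]/1.12 = 103.1296. B = V − Δ·S = -269.4677.
(3,2): S=156.3988. Δ = (V_up−V_dn)/(S_up−S_dn) = (179.8587−126.6831)/(179.8587−126.6831) = 1.0000. V = [p*·179.8587 + (1−p*)·126.6831]/1.12 = 156.3988. B = V − Δ·S = 0.0000.
(3,3): S=222.0477. Δ = (V_up−V_dn)/(S_up−S_dn) = (255.3549−179.8587)/(255.3549−179.8587) = 1.0000. V = [p*·255.3549 + (1−p*)·179.8587]/1.12 = 222.0477. B = V − Δ·S = 0.0000.
(2,0): S=95.7906. Δ = (V_up−V_dn)/(S_up−S_dn) = (103.1296−0.0000)/(110.1592−77.5904) = 3.1665. V = [p*·103.1296 + (1−p*)·0.0000]/1.12 = 83.9553. B = V − Δ·S = -219.3671.
(2,1): S=135.9990. Δ = (V_up−V_dn)/(S_up−S_dn) = (156.3988−103.1296)/(156.3988−110.1592) = 1.1520. V = [p*·156.3988 + (1−p*)·103.1296]/1.12 = 135.4452. B = V − Δ·S = -21.2291.
(2,2): S=193.0850. Δ = (V_up−V_dn)/(S_up−S_dn) = (222.0477−156.3988)/(222.0477−156.3988) = 1.0000. V = [p*·222.0477 + (1−p*)·156.3988]/1.12 = 193.0850. B = V − Δ·S = 0.0000.
(1,0): S=118.2600. Δ = (V_up−V_dn)/(S_up−S_dn) = (135.4452−83.9553)/(135.9990−95.7906) = 1.2806. V = [p*·135.4452 + (1−p*)·83.9553]/1.12 = 116.8768. B = V − Δ·S = -34.5641.
(1,1): S=167.9000. Δ = (V_up−V_dn)/(S_up−S_dn) = (193.0850−135.4452)/(193.0850−135.9990) = 1.0097. V = [p*·193.0850 + (1−p*)·135.4452]/1.12 = 167.8564. B = V − Δ·S = -1.6725.
(0,0): S=146.0000. Δ = (V_up−V_dn)/(S_up−S_dn) = (167.8564−116.8768)/(167.9000−118.2600) = 1.0270. V = [p*·167.8564 + (1−p*)·116.8768]/1.12 = 145.8555. B = V − Δ·S = -4.0845.
Each (Δ,B) replicates both successor values, so the strategy is self-financing and V0 is arbitrage-free.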